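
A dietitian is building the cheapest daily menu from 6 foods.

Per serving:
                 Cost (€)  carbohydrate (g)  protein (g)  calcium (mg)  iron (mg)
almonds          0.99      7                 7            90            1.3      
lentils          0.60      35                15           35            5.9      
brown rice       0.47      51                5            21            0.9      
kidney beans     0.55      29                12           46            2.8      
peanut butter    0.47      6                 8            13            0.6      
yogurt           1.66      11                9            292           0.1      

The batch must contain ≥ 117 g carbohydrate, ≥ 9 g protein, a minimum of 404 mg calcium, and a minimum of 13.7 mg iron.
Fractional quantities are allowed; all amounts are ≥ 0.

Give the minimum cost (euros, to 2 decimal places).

This is a linear program. Let x1 = servings of almonds, x2 = servings of lentils, x3 = servings of brown rice, x4 = servings of kidney beans, x5 = servings of peanut butter, x6 = servings of yogurt.
Minimize 0.99x1 + 0.6x2 + 0.47x3 + 0.55x4 + 0.47x5 + 1.66x6 with:
  7x1 + 35x2 + 51x3 + 29x4 + 6x5 + 11x6 ≥ 117   (carbohydrate)
  7x1 + 15x2 + 5x3 + 12x4 + 8x5 + 9x6 ≥ 9   (protein)
  90x1 + 35x2 + 21x3 + 46x4 + 13x5 + 292x6 ≥ 404   (calcium)
  1.3x1 + 5.9x2 + 0.9x3 + 2.8x4 + 0.6x5 + 0.1x6 ≥ 13.7   (iron)
  x1, x2, x3, x4, x5, x6 ≥ 0.
The optimal basis is {lentils, brown rice, yogurt}; almonds, kidney beans, peanut butter drop out. There the carbohydrate, calcium, iron constraints are tight.
So lentils = 2.222 servings, brown rice = 0.5366 servings, yogurt = 1.079 servings.
Cost = 0.6·2.222 + 0.47·0.5366 + 1.66·1.079 = 3.3765.

€3.38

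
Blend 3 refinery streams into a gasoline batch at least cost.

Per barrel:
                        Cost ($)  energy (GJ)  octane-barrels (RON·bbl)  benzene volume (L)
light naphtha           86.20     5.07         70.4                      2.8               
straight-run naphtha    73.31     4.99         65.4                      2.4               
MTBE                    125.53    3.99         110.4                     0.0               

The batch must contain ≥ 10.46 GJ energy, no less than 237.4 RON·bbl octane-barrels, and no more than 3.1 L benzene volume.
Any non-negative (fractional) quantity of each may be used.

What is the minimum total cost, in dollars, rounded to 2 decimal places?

Let x1 = barrels of light naphtha, x2 = barrels of straight-run naphtha, x3 = barrels of MTBE.
min 86.2x1 + 73.31x2 + 125.53x3 subject to:
  5.07x1 + 4.99x2 + 3.99x3 ≥ 10.46   (energy)
  70.4x1 + 65.4x2 + 110.4x3 ≥ 237.4   (octane-barrels)
  2.8x1 + 2.4x2 ≤ 3.1   (benzene volume)
  x1, x2, x3 ≥ 0.
The minimum-cost mix takes nothing from light naphtha — only straight-run naphtha, MTBE. There the octane-barrels and benzene volume constraints are tight.
That vertex is x2 = 1.292, x3 = 1.385.
Total cost: 73.31·1.292 + 125.53·1.385 = 268.5756.

$268.58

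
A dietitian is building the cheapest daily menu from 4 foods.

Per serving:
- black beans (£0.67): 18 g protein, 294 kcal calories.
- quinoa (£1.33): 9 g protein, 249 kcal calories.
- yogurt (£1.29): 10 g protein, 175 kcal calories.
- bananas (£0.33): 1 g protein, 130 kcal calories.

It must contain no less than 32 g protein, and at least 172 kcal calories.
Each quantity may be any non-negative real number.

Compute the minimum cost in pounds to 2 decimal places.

Set it up as a linear program. Let x1 = servings of black beans, x2 = servings of quinoa, x3 = servings of yogurt, x4 = servings of bananas.
min 0.67x1 + 1.33x2 + 1.29x3 + 0.33x4 with:
  18x1 + 9x2 + 10x3 + 1x4 ≥ 32   (protein)
  294x1 + 249x2 + 175x3 + 130x4 ≥ 172   (calories)
  x1, x2, x3, x4 ≥ 0.
At the optimum only black beans is positive (quinoa, yogurt, bananas = 0). Binding constraint: protein.
Optimal quantities: black beans = 1.778 servings.
Total cost: 0.67·1.778 = 1.1913.

£1.19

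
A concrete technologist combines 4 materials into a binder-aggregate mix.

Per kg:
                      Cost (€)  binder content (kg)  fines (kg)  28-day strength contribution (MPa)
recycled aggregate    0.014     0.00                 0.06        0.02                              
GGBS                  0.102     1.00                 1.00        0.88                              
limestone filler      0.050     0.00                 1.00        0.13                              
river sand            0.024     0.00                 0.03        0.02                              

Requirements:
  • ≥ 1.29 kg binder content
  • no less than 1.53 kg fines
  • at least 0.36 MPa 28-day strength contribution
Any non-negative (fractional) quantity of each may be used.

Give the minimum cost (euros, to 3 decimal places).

This is a linear program. Let x1 = kg of recycled aggregate, x2 = kg of GGBS, x3 = kg of limestone filler, x4 = kg of river sand.
Minimise 0.014x1 + 0.102x2 + 0.05x3 + 0.024x4 with:
  1x2 ≥ 1.29   (binder content)
  0.06x1 + 1x2 + 1x3 + 0.03x4 ≥ 1.53   (fines)
  0.02x1 + 0.88x2 + 0.13x3 + 0.02x4 ≥ 0.36   (28-day strength contribution)
  x1, x2, x3, x4 ≥ 0.
The optimal basis is {GGBS, limestone filler}; recycled aggregate, river sand drop out. Binding constraints: binder content and fines.
That vertex is x2 = 1.29, x3 = 0.24.
Cost = 0.102·1.29 + 0.05·0.24 = 0.14358.

€0.144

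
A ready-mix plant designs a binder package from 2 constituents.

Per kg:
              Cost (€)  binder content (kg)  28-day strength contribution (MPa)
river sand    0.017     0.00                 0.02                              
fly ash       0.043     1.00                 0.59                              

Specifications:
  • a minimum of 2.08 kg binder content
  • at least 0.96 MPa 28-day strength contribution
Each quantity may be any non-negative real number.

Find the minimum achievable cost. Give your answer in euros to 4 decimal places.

Let x1 = kg of river sand, x2 = kg of fly ash.
min 0.017x1 + 0.043x2 subject to:
  1x2 ≥ 2.08   (binder content)
  0.02x1 + 0.59x2 ≥ 0.96   (28-day strength contribution)
  x1, x2 ≥ 0.
The cheapest feasible vertex uses only fly ash; river sand is not used. Binding constraint: binder content.
Optimal quantities: fly ash = 2.08 kg.
Cost = 0.043·2.08 = 0.089440.

€0.0894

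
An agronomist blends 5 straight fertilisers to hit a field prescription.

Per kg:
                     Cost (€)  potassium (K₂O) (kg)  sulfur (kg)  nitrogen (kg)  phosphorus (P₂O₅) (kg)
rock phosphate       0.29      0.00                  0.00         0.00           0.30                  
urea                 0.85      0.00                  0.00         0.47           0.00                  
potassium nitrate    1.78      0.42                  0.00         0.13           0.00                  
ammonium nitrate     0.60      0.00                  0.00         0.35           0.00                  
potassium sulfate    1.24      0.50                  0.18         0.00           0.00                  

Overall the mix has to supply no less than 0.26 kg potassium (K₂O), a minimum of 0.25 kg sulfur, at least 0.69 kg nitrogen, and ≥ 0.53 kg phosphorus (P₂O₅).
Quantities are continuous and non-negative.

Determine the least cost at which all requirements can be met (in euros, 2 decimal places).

Let x1 = kg of rock phosphate, x2 = kg of urea, x3 = kg of potassium nitrate, x4 = kg of ammonium nitrate, x5 = kg of potassium sulfate.
Minimise 0.29x1 + 0.85x2 + 1.78x3 + 0.6x4 + 1.24x5 subject to:
  0.42x3 + 0.5x5 ≥ 0.26   (potassium (K₂O))
  0.18x5 ≥ 0.25   (sulfur)
  0.47x2 + 0.13x3 + 0.35x4 ≥ 0.69   (nitrogen)
  0.3x1 ≥ 0.53   (phosphorus (P₂O₅))
  x1, x2, x3, x4, x5 ≥ 0.
At the optimum only rock phosphate, ammonium nitrate, potassium sulfate are positive (urea, potassium nitrate = 0). The sulfur, nitrogen, phosphorus (P₂O₅) requirements are met with equality.
Solving gives x1 = 1.767, x4 = 1.971, x5 = 1.389.
Total cost: 0.29·1.767 + 0.6·1.971 + 1.24·1.389 = 3.4174.

€3.42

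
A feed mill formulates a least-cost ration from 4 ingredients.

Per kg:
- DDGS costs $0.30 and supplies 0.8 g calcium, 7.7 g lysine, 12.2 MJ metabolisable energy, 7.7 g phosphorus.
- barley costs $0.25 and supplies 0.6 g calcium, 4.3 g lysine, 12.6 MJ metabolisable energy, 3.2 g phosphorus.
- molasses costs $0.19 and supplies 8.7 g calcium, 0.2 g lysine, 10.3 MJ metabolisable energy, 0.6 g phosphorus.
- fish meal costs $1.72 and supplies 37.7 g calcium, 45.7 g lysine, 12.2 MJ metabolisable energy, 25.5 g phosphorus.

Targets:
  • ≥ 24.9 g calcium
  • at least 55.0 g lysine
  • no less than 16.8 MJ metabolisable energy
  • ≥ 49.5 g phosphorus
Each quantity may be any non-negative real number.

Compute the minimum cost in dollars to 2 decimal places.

This is a linear program. Let x1 = kg of DDGS, x2 = kg of barley, x3 = kg of molasses, x4 = kg of fish meal.
Minimize 0.3x1 + 0.25x2 + 0.19x3 + 1.72x4 s.t.:
  0.8x1 + 0.6x2 + 8.7x3 + 37.7x4 ≥ 24.9   (calcium)
  7.7x1 + 4.3x2 + 0.2x3 + 45.7x4 ≥ 55   (lysine)
  12.2x1 + 12.6x2 + 10.3x3 + 12.2x4 ≥ 16.8   (metabolisable energy)
  7.7x1 + 3.2x2 + 0.6x3 + 25.5x4 ≥ 49.5   (phosphorus)
  x1, x2, x3, x4 ≥ 0.
The minimum-cost mix takes nothing from barley — only DDGS, molasses, fish meal. The calcium, lysine, phosphorus requirements are met with equality.
Solving gives x1 = 5.37, x3 = 1.095, x4 = 0.294.
Hence cost = 0.3·5.37 + 0.19·1.095 + 1.72·0.294 = $2.3247.

$2.32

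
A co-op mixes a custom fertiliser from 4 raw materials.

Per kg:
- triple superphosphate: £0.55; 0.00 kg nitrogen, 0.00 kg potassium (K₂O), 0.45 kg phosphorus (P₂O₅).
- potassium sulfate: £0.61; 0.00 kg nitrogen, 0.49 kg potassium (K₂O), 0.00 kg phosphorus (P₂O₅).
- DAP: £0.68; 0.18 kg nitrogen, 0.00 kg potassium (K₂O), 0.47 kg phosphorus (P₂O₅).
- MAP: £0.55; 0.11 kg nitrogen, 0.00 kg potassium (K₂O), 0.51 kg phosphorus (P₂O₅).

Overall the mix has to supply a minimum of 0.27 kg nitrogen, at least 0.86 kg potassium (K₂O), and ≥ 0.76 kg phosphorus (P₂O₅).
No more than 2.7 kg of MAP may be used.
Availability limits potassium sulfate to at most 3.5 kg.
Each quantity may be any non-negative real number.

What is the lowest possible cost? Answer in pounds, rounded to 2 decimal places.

£2.12

Treat it as an LP. Let x1 = kg of triple superphosphate, x2 = kg of potassium sulfate, x3 = kg of DAP, x4 = kg of MAP.
min 0.55x1 + 0.61x2 + 0.68x3 + 0.55x4 s.t.:
  0.18x3 + 0.11x4 ≥ 0.27   (nitrogen)
  0.49x2 ≥ 0.86   (potassium (K₂O))
  0.45x1 + 0.47x3 + 0.51x4 ≥ 0.76   (phosphorus (P₂O₅))
  x4 ≤ 2.7
  x2 ≤ 3.5
  x1, x2, x3, x4 ≥ 0.
At the optimum only potassium sulfate, DAP, MAP are positive (triple superphosphate = 0). There the nitrogen, potassium (K₂O), phosphorus (P₂O₅) constraints are tight.
Solving gives x2 = 1.755, x3 = 1.349, x4 = 0.2469.
Hence cost = 0.61·1.755 + 0.68·1.349 + 0.55·0.2469 = £2.1237.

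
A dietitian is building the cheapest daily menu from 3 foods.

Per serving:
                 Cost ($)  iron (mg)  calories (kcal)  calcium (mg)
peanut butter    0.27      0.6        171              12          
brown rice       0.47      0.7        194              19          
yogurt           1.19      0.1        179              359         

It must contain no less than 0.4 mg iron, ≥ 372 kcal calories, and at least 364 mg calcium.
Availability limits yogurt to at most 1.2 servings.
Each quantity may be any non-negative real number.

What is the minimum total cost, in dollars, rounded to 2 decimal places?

$1.47

Let x1 = servings of peanut butter, x2 = servings of brown rice, x3 = servings of yogurt.
Minimize 0.27x1 + 0.47x2 + 1.19x3 subject to:
  0.6x1 + 0.7x2 + 0.1x3 ≥ 0.4   (iron)
  171x1 + 194x2 + 179x3 ≥ 372   (calories)
  12x1 + 19x2 + 359x3 ≥ 364   (calcium)
  x3 ≤ 1.2
  x1, x2, x3 ≥ 0.
The cheapest feasible vertex uses only peanut butter, yogurt; brown rice is not used. There the calories and calcium constraints are tight.
Solving gives x1 = 1.154, x3 = 0.9753.
Hence cost = 0.27·1.154 + 1.19·0.9753 = $1.4722.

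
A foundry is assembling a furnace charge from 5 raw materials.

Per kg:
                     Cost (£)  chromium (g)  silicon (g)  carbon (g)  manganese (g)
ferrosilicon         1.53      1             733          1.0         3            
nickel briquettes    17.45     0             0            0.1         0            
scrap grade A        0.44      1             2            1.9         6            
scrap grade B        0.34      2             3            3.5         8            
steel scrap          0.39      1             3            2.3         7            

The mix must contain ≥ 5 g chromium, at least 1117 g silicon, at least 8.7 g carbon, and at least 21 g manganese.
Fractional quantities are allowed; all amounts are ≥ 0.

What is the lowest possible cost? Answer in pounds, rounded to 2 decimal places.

Let x1 = kg of ferrosilicon, x2 = kg of nickel briquettes, x3 = kg of scrap grade A, x4 = kg of scrap grade B, x5 = kg of steel scrap.
Minimise 1.53x1 + 17.45x2 + 0.44x3 + 0.34x4 + 0.39x5 subject to:
  1x1 + 1x3 + 2x4 + 1x5 ≥ 5   (chromium)
  733x1 + 2x3 + 3x4 + 3x5 ≥ 1117   (silicon)
  1x1 + 0.1x2 + 1.9x3 + 3.5x4 + 2.3x5 ≥ 8.7   (carbon)
  3x1 + 6x3 + 8x4 + 7x5 ≥ 21   (manganese)
  x1, x2, x3, x4, x5 ≥ 0.
The cheapest feasible vertex uses only ferrosilicon, scrap grade B; nickel briquettes, scrap grade A, steel scrap are not used. There the silicon and manganese constraints are tight.
Solving gives x1 = 1.515, x4 = 2.057.
Objective = 1.53·1.515 + 0.34·2.057 = 3.0173.

£3.02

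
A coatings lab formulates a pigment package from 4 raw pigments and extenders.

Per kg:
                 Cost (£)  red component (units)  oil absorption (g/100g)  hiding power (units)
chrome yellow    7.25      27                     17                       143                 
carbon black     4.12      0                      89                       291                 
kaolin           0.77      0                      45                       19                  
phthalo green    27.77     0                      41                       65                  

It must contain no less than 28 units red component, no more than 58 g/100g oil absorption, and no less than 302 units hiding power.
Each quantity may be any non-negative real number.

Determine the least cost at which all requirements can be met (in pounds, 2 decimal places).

£10.99

Let x1 = kg of chrome yellow, x2 = kg of carbon black, x3 = kg of kaolin, x4 = kg of phthalo green.
Minimize 7.25x1 + 4.12x2 + 0.77x3 + 27.77x4 s.t.:
  27x1 ≥ 28   (red component)
  17x1 + 89x2 + 45x3 + 41x4 ≤ 58   (oil absorption)
  143x1 + 291x2 + 19x3 + 65x4 ≥ 302   (hiding power)
  x1, x2, x3, x4 ≥ 0.
The optimal basis is {chrome yellow, carbon black}; kaolin, phthalo green drop out. Binding constraints: oil absorption and hiding power.
That vertex is x1 = 1.285, x2 = 0.4062.
Objective = 7.25·1.285 + 4.12·0.4062 = 10.9898.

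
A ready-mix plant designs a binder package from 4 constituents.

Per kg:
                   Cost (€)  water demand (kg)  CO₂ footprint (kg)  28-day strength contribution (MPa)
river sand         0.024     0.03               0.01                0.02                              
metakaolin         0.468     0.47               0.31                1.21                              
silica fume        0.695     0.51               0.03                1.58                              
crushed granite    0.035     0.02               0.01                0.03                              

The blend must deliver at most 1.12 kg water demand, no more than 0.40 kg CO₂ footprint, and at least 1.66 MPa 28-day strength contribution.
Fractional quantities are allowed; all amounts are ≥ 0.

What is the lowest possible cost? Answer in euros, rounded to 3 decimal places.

Treat it as an LP. Let x1 = kg of river sand, x2 = kg of metakaolin, x3 = kg of silica fume, x4 = kg of crushed granite.
min 0.024x1 + 0.468x2 + 0.695x3 + 0.035x4 subject to:
  0.03x1 + 0.47x2 + 0.51x3 + 0.02x4 ≤ 1.12   (water demand)
  0.01x1 + 0.31x2 + 0.03x3 + 0.01x4 ≤ 0.4   (CO₂ footprint)
  0.02x1 + 1.21x2 + 1.58x3 + 0.03x4 ≥ 1.66   (28-day strength contribution)
  x1, x2, x3, x4 ≥ 0.
The optimal basis is {metakaolin, silica fume}; river sand, crushed granite drop out. There the CO₂ footprint and 28-day strength contribution constraints are tight.
Optimal quantities: metakaolin = 1.284 kg, silica fume = 0.06748 kg.
Total cost: 0.468·1.284 + 0.695·0.06748 = 0.64781.

€0.648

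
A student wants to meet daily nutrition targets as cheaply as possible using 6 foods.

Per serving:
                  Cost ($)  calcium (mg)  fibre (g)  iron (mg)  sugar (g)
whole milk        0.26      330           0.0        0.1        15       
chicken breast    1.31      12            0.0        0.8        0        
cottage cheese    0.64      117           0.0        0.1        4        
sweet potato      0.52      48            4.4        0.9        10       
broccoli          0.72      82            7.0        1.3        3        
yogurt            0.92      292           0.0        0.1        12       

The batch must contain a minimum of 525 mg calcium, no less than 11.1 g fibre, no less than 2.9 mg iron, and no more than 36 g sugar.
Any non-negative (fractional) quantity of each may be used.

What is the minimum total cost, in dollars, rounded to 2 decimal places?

$1.82

This is a linear program. Let x1 = servings of whole milk, x2 = servings of chicken breast, x3 = servings of cottage cheese, x4 = servings of sweet potato, x5 = servings of broccoli, x6 = servings of yogurt.
Minimize 0.26x1 + 1.31x2 + 0.64x3 + 0.52x4 + 0.72x5 + 0.92x6 with:
  330x1 + 12x2 + 117x3 + 48x4 + 82x5 + 292x6 ≥ 525   (calcium)
  4.4x4 + 7x5 ≥ 11.1   (fibre)
  0.1x1 + 0.8x2 + 0.1x3 + 0.9x4 + 1.3x5 + 0.1x6 ≥ 2.9   (iron)
  15x1 + 4x3 + 10x4 + 3x5 + 12x6 ≤ 36   (sugar)
  x1, x2, x3, x4, x5, x6 ≥ 0.
The cheapest feasible vertex uses only whole milk, broccoli; chicken breast, cottage cheese, sweet potato, yogurt are not used. Binding constraints: calcium and iron.
So whole milk = 1.057 servings, broccoli = 2.149 servings.
Cost = 0.26·1.057 + 0.72·2.149 = 1.8221.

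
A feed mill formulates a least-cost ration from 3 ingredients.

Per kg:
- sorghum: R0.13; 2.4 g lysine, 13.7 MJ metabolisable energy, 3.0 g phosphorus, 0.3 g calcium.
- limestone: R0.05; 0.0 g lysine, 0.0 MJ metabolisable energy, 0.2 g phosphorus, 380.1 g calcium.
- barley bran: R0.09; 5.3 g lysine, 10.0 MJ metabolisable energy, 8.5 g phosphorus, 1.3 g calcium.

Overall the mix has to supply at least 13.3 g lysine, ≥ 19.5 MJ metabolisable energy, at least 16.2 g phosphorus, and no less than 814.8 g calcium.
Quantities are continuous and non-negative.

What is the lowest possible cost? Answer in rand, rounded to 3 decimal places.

Treat it as an LP. Let x1 = kg of sorghum, x2 = kg of limestone, x3 = kg of barley bran.
Minimise 0.13x1 + 0.05x2 + 0.09x3 s.t.:
  2.4x1 + 5.3x3 ≥ 13.3   (lysine)
  13.7x1 + 10x3 ≥ 19.5   (metabolisable energy)
  3x1 + 0.2x2 + 8.5x3 ≥ 16.2   (phosphorus)
  0.3x1 + 380.1x2 + 1.3x3 ≥ 814.8   (calcium)
  x1, x2, x3 ≥ 0.
The minimum-cost mix takes nothing from sorghum — only limestone, barley bran. There the lysine and calcium constraints are tight.
That vertex is x2 = 2.135, x3 = 2.509.
Hence cost = 0.05·2.135 + 0.09·2.509 = R0.33256.

R0.333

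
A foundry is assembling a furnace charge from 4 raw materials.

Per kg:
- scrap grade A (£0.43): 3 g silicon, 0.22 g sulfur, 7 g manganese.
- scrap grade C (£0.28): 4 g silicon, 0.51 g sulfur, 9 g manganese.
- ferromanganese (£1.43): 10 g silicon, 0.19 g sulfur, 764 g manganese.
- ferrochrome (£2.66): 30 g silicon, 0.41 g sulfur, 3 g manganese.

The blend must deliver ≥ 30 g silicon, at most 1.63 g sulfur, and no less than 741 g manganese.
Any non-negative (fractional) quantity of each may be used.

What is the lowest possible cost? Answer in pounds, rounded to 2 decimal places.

This is a linear program. Let x1 = kg of scrap grade A, x2 = kg of scrap grade C, x3 = kg of ferromanganese, x4 = kg of ferrochrome.
Minimize 0.43x1 + 0.28x2 + 1.43x3 + 2.66x4 s.t.:
  3x1 + 4x2 + 10x3 + 30x4 ≥ 30   (silicon)
  0.22x1 + 0.51x2 + 0.19x3 + 0.41x4 ≤ 1.63   (sulfur)
  7x1 + 9x2 + 764x3 + 3x4 ≥ 741   (manganese)
  x1, x2, x3, x4 ≥ 0.
The cheapest feasible vertex uses only scrap grade C, ferromanganese, ferrochrome; scrap grade A is not used. The silicon, sulfur, manganese requirements are met with equality.
Optimal quantities: scrap grade C = 2.569 kg, ferromanganese = 0.9383 kg, ferrochrome = 0.3446 kg.
Cost = 0.28·2.569 + 1.43·0.9383 + 2.66·0.3446 = 2.9777.

£2.98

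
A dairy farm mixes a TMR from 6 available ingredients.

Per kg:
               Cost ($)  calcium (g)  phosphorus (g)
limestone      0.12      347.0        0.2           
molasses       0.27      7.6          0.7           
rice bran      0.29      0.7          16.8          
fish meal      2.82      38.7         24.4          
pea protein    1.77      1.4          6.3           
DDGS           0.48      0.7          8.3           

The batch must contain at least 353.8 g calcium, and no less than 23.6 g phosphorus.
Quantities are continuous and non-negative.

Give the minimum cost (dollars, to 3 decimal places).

Set it up as a linear program. Let x1 = kg of limestone, x2 = kg of molasses, x3 = kg of rice bran, x4 = kg of fish meal, x5 = kg of pea protein, x6 = kg of DDGS.
Minimize 0.12x1 + 0.27x2 + 0.29x3 + 2.82x4 + 1.77x5 + 0.48x6 s.t.:
  347x1 + 7.6x2 + 0.7x3 + 38.7x4 + 1.4x5 + 0.7x6 ≥ 353.8   (calcium)
  0.2x1 + 0.7x2 + 16.8x3 + 24.4x4 + 6.3x5 + 8.3x6 ≥ 23.6   (phosphorus)
  x1, x2, x3, x4, x5, x6 ≥ 0.
The minimum-cost mix takes nothing from molasses, fish meal, pea protein, DDGS — only limestone, rice bran. Binding constraints: calcium and phosphorus.
That vertex is x1 = 1.017, x3 = 1.393.
Total cost: 0.12·1.017 + 0.29·1.393 = 0.52601.

$0.526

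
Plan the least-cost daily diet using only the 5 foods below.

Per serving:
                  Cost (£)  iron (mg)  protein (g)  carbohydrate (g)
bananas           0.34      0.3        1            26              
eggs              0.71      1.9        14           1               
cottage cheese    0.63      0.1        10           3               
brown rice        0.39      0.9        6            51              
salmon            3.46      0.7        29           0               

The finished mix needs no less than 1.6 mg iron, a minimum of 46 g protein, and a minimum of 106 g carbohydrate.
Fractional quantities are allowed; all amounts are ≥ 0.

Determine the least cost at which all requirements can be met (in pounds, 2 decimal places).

£2.51

This is a linear program. Let x1 = servings of bananas, x2 = servings of eggs, x3 = servings of cottage cheese, x4 = servings of brown rice, x5 = servings of salmon.
Minimize 0.34x1 + 0.71x2 + 0.63x3 + 0.39x4 + 3.46x5 s.t.:
  0.3x1 + 1.9x2 + 0.1x3 + 0.9x4 + 0.7x5 ≥ 1.6   (iron)
  1x1 + 14x2 + 10x3 + 6x4 + 29x5 ≥ 46   (protein)
  26x1 + 1x2 + 3x3 + 51x4 ≥ 106   (carbohydrate)
  x1, x2, x3, x4, x5 ≥ 0.
The cheapest feasible vertex uses only eggs, brown rice; bananas, cottage cheese, salmon are not used. Binding constraints: protein and carbohydrate.
Solving gives x2 = 2.415, x4 = 2.031.
Hence cost = 0.71·2.415 + 0.39·2.031 = £2.5067.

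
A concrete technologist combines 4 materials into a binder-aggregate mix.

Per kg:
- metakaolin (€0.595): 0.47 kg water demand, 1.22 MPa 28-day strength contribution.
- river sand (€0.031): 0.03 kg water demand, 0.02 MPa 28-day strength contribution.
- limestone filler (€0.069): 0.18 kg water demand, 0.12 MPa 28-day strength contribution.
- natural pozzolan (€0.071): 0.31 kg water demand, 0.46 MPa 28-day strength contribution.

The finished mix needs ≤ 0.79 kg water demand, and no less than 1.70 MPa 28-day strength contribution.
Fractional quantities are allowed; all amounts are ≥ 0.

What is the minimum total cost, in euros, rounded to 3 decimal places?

Let x1 = kg of metakaolin, x2 = kg of river sand, x3 = kg of limestone filler, x4 = kg of natural pozzolan.
Minimise 0.595x1 + 0.031x2 + 0.069x3 + 0.071x4 with:
  0.47x1 + 0.03x2 + 0.18x3 + 0.31x4 ≤ 0.79   (water demand)
  1.22x1 + 0.02x2 + 0.12x3 + 0.46x4 ≥ 1.7   (28-day strength contribution)
  x1, x2, x3, x4 ≥ 0.
The cheapest feasible vertex uses only metakaolin, natural pozzolan; river sand, limestone filler are not used. There the water demand and 28-day strength contribution constraints are tight.
So metakaolin = 1.01 kg, natural pozzolan = 1.017 kg.
Hence cost = 0.595·1.01 + 0.071·1.017 = €0.67316.

€0.673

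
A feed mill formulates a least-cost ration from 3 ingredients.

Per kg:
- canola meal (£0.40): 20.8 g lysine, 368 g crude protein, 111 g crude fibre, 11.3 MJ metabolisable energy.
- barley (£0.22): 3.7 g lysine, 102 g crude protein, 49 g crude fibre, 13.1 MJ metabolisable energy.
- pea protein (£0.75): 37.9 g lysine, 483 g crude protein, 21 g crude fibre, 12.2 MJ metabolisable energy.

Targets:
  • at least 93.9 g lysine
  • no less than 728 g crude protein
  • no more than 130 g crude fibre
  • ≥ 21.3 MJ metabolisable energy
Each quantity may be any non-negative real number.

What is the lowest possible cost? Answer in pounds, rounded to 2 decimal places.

£1.85

Let x1 = kg of canola meal, x2 = kg of barley, x3 = kg of pea protein.
Minimise 0.4x1 + 0.22x2 + 0.75x3 s.t.:
  20.8x1 + 3.7x2 + 37.9x3 ≥ 93.9   (lysine)
  368x1 + 102x2 + 483x3 ≥ 728   (crude protein)
  111x1 + 49x2 + 21x3 ≤ 130   (crude fibre)
  11.3x1 + 13.1x2 + 12.2x3 ≥ 21.3   (metabolisable energy)
  x1, x2, x3 ≥ 0.
The optimal basis is {canola meal, pea protein}; barley drops out. There the lysine and crude fibre constraints are tight.
So canola meal = 0.7838 kg, pea protein = 2.047 kg.
Hence cost = 0.4·0.7838 + 0.75·2.047 = £1.8488.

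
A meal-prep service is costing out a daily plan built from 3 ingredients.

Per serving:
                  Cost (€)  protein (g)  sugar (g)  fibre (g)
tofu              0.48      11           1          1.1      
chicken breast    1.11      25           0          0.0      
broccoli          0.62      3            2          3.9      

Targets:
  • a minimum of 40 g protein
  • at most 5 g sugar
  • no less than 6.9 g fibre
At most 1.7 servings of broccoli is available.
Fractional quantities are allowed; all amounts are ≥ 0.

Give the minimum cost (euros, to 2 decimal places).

€2.15

Treat it as an LP. Let x1 = servings of tofu, x2 = servings of chicken breast, x3 = servings of broccoli.
min 0.48x1 + 1.11x2 + 0.62x3 s.t.:
  11x1 + 25x2 + 3x3 ≥ 40   (protein)
  1x1 + 2x3 ≤ 5   (sugar)
  1.1x1 + 3.9x3 ≥ 6.9   (fibre)
  x3 ≤ 1.7
  x1, x2, x3 ≥ 0.
The optimal mix uses every input. Binding constraints: protein, sugar, fibre.
Optimal quantities: tofu = 3.353 servings, chicken breast = 0.02588 servings, broccoli = 0.8235 servings.
Total cost: 0.48·3.353 + 1.11·0.02588 + 0.62·0.8235 = 2.1487.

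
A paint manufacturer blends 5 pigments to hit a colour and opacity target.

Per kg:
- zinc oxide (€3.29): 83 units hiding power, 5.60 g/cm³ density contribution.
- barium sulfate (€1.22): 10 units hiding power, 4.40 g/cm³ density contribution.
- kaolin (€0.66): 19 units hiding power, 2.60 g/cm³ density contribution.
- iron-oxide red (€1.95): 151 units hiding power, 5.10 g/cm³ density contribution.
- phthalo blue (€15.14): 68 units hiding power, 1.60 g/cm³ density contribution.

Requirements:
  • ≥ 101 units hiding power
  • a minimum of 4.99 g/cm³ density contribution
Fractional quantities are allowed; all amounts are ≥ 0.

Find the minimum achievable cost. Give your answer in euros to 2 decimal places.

€1.64

Treat it as an LP. Let x1 = kg of zinc oxide, x2 = kg of barium sulfate, x3 = kg of kaolin, x4 = kg of iron-oxide red, x5 = kg of phthalo blue.
min 3.29x1 + 1.22x2 + 0.66x3 + 1.95x4 + 15.14x5 s.t.:
  83x1 + 10x2 + 19x3 + 151x4 + 68x5 ≥ 101   (hiding power)
  5.6x1 + 4.4x2 + 2.6x3 + 5.1x4 + 1.6x5 ≥ 4.99   (density contribution)
  x1, x2, x3, x4, x5 ≥ 0.
The cheapest feasible vertex uses only kaolin, iron-oxide red; zinc oxide, barium sulfate, phthalo blue are not used. The hiding power and density contribution requirements are met with equality.
Solving gives x3 = 0.8062, x4 = 0.5674.
Cost = 0.66·0.8062 + 1.95·0.5674 = 1.6385.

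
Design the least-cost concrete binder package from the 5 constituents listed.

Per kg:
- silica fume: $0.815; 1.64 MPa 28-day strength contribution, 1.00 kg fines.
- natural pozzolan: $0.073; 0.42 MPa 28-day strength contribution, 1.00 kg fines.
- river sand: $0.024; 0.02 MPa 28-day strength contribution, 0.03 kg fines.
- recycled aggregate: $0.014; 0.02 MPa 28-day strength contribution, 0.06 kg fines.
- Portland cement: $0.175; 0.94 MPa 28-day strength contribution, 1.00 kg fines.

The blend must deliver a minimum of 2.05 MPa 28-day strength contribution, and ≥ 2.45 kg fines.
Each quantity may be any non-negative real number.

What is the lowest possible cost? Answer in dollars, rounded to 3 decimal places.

$0.356

Let x1 = kg of silica fume, x2 = kg of natural pozzolan, x3 = kg of river sand, x4 = kg of recycled aggregate, x5 = kg of Portland cement.
min 0.815x1 + 0.073x2 + 0.024x3 + 0.014x4 + 0.175x5 with:
  1.64x1 + 0.42x2 + 0.02x3 + 0.02x4 + 0.94x5 ≥ 2.05   (28-day strength contribution)
  1x1 + 1x2 + 0.03x3 + 0.06x4 + 1x5 ≥ 2.45   (fines)
  x1, x2, x3, x4, x5 ≥ 0.
The minimum-cost mix takes nothing from silica fume, river sand, recycled aggregate, Portland cement — only natural pozzolan. There the 28-day strength contribution constraint is tight.
Optimal quantities: natural pozzolan = 4.881 kg.
Objective = 0.073·4.881 = 0.35631.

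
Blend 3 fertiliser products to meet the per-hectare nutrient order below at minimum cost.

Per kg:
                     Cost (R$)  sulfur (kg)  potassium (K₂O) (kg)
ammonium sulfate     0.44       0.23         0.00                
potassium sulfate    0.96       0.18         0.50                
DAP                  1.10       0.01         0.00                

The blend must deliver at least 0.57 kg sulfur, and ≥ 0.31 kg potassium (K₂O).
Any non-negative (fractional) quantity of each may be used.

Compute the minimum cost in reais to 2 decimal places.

Set it up as a linear program. Let x1 = kg of ammonium sulfate, x2 = kg of potassium sulfate, x3 = kg of DAP.
min 0.44x1 + 0.96x2 + 1.1x3 s.t.:
  0.23x1 + 0.18x2 + 0.01x3 ≥ 0.57   (sulfur)
  0.5x2 ≥ 0.31   (potassium (K₂O))
  x1, x2, x3 ≥ 0.
The optimal basis is {ammonium sulfate, potassium sulfate}; DAP drops out. The sulfur and potassium (K₂O) requirements are met with equality.
Optimal quantities: ammonium sulfate = 1.993 kg, potassium sulfate = 0.62 kg.
Hence cost = 0.44·1.993 + 0.96·0.62 = R$1.4721.

R$1.47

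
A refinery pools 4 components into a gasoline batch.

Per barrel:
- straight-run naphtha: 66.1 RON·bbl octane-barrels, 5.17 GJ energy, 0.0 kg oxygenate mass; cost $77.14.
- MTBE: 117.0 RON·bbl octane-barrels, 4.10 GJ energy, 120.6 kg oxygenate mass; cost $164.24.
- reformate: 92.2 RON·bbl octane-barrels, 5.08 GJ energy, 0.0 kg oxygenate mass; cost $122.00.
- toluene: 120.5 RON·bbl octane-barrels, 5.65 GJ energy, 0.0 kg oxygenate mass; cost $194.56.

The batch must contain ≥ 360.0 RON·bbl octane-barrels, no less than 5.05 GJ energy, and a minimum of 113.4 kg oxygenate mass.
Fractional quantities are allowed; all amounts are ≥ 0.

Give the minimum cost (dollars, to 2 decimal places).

Let x1 = barrels of straight-run naphtha, x2 = barrels of MTBE, x3 = barrels of reformate, x4 = barrels of toluene.
Minimize 77.14x1 + 164.24x2 + 122x3 + 194.56x4 s.t.:
  66.1x1 + 117x2 + 92.2x3 + 120.5x4 ≥ 360   (octane-barrels)
  5.17x1 + 4.1x2 + 5.08x3 + 5.65x4 ≥ 5.05   (energy)
  120.6x2 ≥ 113.4   (oxygenate mass)
  x1, x2, x3, x4 ≥ 0.
The minimum-cost mix takes nothing from reformate, toluene — only straight-run naphtha, MTBE. There the octane-barrels and oxygenate mass constraints are tight.
That vertex is x1 = 3.7819, x2 = 0.9403.
Objective = 77.14·3.7819 + 164.24·0.9403 = 446.1706.

$446.17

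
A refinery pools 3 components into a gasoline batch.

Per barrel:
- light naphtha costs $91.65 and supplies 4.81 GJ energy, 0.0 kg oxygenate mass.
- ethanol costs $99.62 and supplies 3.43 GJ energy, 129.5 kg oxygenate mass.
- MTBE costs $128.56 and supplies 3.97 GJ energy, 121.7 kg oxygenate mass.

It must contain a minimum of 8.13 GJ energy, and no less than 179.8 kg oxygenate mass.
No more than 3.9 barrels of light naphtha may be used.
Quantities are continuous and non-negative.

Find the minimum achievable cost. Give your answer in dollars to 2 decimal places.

$202.48

Let x1 = barrels of light naphtha, x2 = barrels of ethanol, x3 = barrels of MTBE.
Minimize 91.65x1 + 99.62x2 + 128.56x3 subject to:
  4.81x1 + 3.43x2 + 3.97x3 ≥ 8.13   (energy)
  129.5x2 + 121.7x3 ≥ 179.8   (oxygenate mass)
  x1 ≤ 3.9
  x1, x2, x3 ≥ 0.
The minimum-cost mix takes nothing from MTBE — only light naphtha, ethanol. The energy and oxygenate mass requirements are met with equality.
That vertex is x1 = 0.70015, x2 = 1.3884.
Cost = 91.65·0.70015 + 99.62·1.3884 = 202.4812.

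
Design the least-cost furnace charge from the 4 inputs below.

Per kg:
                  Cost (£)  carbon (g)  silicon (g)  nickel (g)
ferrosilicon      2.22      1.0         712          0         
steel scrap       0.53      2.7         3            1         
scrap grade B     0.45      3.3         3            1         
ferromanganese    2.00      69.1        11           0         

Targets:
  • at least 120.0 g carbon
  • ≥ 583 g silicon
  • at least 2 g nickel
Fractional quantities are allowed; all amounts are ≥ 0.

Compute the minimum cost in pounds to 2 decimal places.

Let x1 = kg of ferrosilicon, x2 = kg of steel scrap, x3 = kg of scrap grade B, x4 = kg of ferromanganese.
Minimise 2.22x1 + 0.53x2 + 0.45x3 + 2x4 s.t.:
  1x1 + 2.7x2 + 3.3x3 + 69.1x4 ≥ 120   (carbon)
  712x1 + 3x2 + 3x3 + 11x4 ≥ 583   (silicon)
  1x2 + 1x3 ≥ 2   (nickel)
  x1, x2, x3, x4 ≥ 0.
The optimal basis is {ferrosilicon, scrap grade B, ferromanganese}; steel scrap drops out. There the carbon, silicon, nickel constraints are tight.
So ferrosilicon = 0.7852 kg, scrap grade B = 2 kg, ferromanganese = 1.63 kg.
Objective = 2.22·0.7852 + 0.45·2 + 2·1.63 = 5.9031.

£5.90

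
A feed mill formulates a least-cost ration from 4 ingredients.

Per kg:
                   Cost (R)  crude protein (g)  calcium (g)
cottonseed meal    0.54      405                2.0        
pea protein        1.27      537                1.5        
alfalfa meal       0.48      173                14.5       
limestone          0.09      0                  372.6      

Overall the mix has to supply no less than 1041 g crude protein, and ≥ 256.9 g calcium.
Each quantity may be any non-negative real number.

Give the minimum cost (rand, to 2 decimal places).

R1.45

This is a linear program. Let x1 = kg of cottonseed meal, x2 = kg of pea protein, x3 = kg of alfalfa meal, x4 = kg of limestone.
min 0.54x1 + 1.27x2 + 0.48x3 + 0.09x4 subject to:
  405x1 + 537x2 + 173x3 ≥ 1041   (crude protein)
  2x1 + 1.5x2 + 14.5x3 + 372.6x4 ≥ 256.9   (calcium)
  x1, x2, x3, x4 ≥ 0.
The cheapest feasible vertex uses only cottonseed meal, limestone; pea protein, alfalfa meal are not used. Binding constraints: crude protein and calcium.
So cottonseed meal = 2.57 kg, limestone = 0.6757 kg.
Cost = 0.54·2.57 + 0.09·0.6757 = 1.4486.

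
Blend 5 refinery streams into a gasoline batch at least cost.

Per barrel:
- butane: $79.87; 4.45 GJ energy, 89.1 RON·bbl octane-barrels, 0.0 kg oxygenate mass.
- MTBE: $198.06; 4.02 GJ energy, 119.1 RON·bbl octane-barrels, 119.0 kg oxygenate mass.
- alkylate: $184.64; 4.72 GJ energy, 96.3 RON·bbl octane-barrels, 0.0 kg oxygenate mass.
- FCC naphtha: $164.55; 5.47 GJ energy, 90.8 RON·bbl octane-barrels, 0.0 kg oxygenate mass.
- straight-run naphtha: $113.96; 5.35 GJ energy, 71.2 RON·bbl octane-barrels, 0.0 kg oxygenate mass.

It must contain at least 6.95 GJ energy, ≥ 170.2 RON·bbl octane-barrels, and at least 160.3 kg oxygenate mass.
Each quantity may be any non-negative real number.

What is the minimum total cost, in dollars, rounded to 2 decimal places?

Let x1 = barrels of butane, x2 = barrels of MTBE, x3 = barrels of alkylate, x4 = barrels of FCC naphtha, x5 = barrels of straight-run naphtha.
Minimise 79.87x1 + 198.06x2 + 184.64x3 + 164.55x4 + 113.96x5 with:
  4.45x1 + 4.02x2 + 4.72x3 + 5.47x4 + 5.35x5 ≥ 6.95   (energy)
  89.1x1 + 119.1x2 + 96.3x3 + 90.8x4 + 71.2x5 ≥ 170.2   (octane-barrels)
  119x2 ≥ 160.3   (oxygenate mass)
  x1, x2, x3, x4, x5 ≥ 0.
The minimum-cost mix takes nothing from alkylate, FCC naphtha, straight-run naphtha — only butane, MTBE. Binding constraints: energy and oxygenate mass.
That vertex is x1 = 0.3449, x2 = 1.3471.
Total cost: 79.87·0.3449 + 198.06·1.3471 = 294.3538.

$294.35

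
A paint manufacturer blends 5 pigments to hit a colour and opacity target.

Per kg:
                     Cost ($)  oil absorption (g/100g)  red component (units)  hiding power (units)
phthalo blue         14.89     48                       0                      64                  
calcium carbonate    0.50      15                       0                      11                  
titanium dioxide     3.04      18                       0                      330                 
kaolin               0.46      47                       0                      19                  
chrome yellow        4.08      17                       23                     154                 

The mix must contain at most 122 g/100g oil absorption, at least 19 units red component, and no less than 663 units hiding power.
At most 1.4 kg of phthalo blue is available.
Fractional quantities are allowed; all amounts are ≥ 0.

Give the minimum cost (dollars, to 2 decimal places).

$8.31

Set it up as a linear program. Let x1 = kg of phthalo blue, x2 = kg of calcium carbonate, x3 = kg of titanium dioxide, x4 = kg of kaolin, x5 = kg of chrome yellow.
Minimise 14.89x1 + 0.5x2 + 3.04x3 + 0.46x4 + 4.08x5 subject to:
  48x1 + 15x2 + 18x3 + 47x4 + 17x5 ≤ 122   (oil absorption)
  23x5 ≥ 19   (red component)
  64x1 + 11x2 + 330x3 + 19x4 + 154x5 ≥ 663   (hiding power)
  x1 ≤ 1.4
  x1, x2, x3, x4, x5 ≥ 0.
At the optimum only titanium dioxide, chrome yellow are positive (phthalo blue, calcium carbonate, kaolin = 0). Binding constraints: red component and hiding power.
Optimal quantities: titanium dioxide = 1.624 kg, chrome yellow = 0.8261 kg.
Cost = 3.04·1.624 + 4.08·0.8261 = 8.3074.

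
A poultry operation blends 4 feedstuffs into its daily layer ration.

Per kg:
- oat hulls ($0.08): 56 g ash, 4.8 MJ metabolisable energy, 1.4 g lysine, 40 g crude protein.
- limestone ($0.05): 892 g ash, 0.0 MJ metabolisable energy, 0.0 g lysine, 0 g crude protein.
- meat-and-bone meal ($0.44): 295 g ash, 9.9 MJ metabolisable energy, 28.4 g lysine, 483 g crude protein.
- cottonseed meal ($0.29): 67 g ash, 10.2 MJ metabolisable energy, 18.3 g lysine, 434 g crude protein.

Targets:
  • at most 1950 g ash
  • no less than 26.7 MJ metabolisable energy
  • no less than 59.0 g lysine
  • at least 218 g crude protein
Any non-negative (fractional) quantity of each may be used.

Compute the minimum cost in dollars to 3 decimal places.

Let x1 = kg of oat hulls, x2 = kg of limestone, x3 = kg of meat-and-bone meal, x4 = kg of cottonseed meal.
Minimise 0.08x1 + 0.05x2 + 0.44x3 + 0.29x4 with:
  56x1 + 892x2 + 295x3 + 67x4 ≤ 1950   (ash)
  4.8x1 + 9.9x3 + 10.2x4 ≥ 26.7   (metabolisable energy)
  1.4x1 + 28.4x3 + 18.3x4 ≥ 59   (lysine)
  40x1 + 483x3 + 434x4 ≥ 218   (crude protein)
  x1, x2, x3, x4 ≥ 0.
At the optimum only meat-and-bone meal, cottonseed meal are positive (oat hulls, limestone = 0). Binding constraints: metabolisable energy and lysine.
Optimal quantities: meat-and-bone meal = 1.043 kg, cottonseed meal = 1.605 kg.
Total cost: 0.44·1.043 + 0.29·1.605 = 0.92437.

$0.924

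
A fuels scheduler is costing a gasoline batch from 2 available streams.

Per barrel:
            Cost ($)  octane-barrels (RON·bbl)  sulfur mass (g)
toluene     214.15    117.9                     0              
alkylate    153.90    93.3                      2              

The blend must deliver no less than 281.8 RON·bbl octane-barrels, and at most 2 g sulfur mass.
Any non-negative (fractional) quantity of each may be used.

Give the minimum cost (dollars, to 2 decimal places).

$496.29

Treat it as an LP. Let x1 = barrels of toluene, x2 = barrels of alkylate.
min 214.15x1 + 153.9x2 with:
  117.9x1 + 93.3x2 ≥ 281.8   (octane-barrels)
  2x2 ≤ 2   (sulfur mass)
  x1, x2 ≥ 0.
Both inputs are positive at the optimum. There the octane-barrels and sulfur mass constraints are tight.
So toluene = 1.59881 barrels, alkylate = 1 barrel.
Total cost: 214.15·1.59881 + 153.9·1 = 496.2852.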